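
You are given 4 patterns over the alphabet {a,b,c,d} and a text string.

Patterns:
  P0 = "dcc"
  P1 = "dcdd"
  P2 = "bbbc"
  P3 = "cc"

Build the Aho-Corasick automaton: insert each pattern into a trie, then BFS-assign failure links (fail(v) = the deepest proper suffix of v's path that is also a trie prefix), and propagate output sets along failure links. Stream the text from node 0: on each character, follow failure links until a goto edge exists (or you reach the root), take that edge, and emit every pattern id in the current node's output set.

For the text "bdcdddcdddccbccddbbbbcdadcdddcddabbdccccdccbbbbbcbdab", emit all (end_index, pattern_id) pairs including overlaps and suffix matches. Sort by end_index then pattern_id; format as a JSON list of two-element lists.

Build:
Trie (insert patterns):
  0='ε' goto b→6 c→10 d→1
  1='d' goto c→2
  2='dc' goto c→3 d→4
  3='dcc' goto ·  [P0 ends]
  4='dcd' goto d→5
  5='dcdd' goto ·  [P1 ends]
  6='b' goto b→7
  7='bb' goto b→8
  8='bbb' goto c→9
  9='bbbc' goto ·  [P2 ends]
  10='c' goto c→11
  11='cc' goto ·  [P3 ends]

Failure links (BFS by depth):
  n1('d'): parent n0 fail=0; on 'd' 0 → fail=0;  out ∅∪∅=∅
  n6('b'): parent n0 fail=0; on 'b' 0 → fail=0;  out ∅∪∅=∅
  n10('c'): parent n0 fail=0; on 'c' 0 → fail=0;  out ∅∪∅=∅
  n2('dc'): parent n1 fail=0; on 'c' 0 → fail=10;  out ∅∪∅=∅
  n7('bb'): parent n6 fail=0; on 'b' 0 → fail=6;  out ∅∪∅=∅
  n11('cc'): parent n10 fail=0; on 'c' 0 → fail=10;  out {3}∪∅={3}
  n3('dcc'): parent n2 fail=10; on 'c' 10 → fail=11;  out {0}∪{3}={0,3}
  n4('dcd'): parent n2 fail=10; on 'd' 10→0 → fail=1;  out ∅∪∅=∅
  n8('bbb'): parent n7 fail=6; on 'b' 6 → fail=7;  out ∅∪∅=∅
  n5('dcdd'): parent n4 fail=1; on 'd' 1→0 → fail=1;  out {1}∪∅={1}
  n9('bbbc'): parent n8 fail=7; on 'c' 7→6→0 → fail=10;  out {2}∪∅={2}

Text stream:
[0] read 'b'  n0⇒n6
[1] read 'd'  n6⇒n1 ·f
[2] read 'c'  n1⇒n2
[3] read 'd'  n2⇒n4
[4] read 'd'  n4⇒n5  → match P1@[1:4]
[5] read 'd'  n5⇒n1 ·f
[6] read 'c'  n1⇒n2
[7] read 'd'  n2⇒n4
[8] read 'd'  n4⇒n5  → match P1@[5:8]
[9] read 'd'  n5⇒n1 ·f
[10] read 'c'  n1⇒n2
[11] read 'c'  n2⇒n3  → match P0@[9:11],P3@[10:11]
[12] read 'b'  n3⇒n6 ·f
[13] read 'c'  n6⇒n10 ·f
[14] read 'c'  n10⇒n11  → match P3@[13:14]
[15] read 'd'  n11⇒n1 ·f
[16] read 'd'  n1⇒n1 ·f
[17] read 'b'  n1⇒n6 ·f
[18] read 'b'  n6⇒n7
[19] read 'b'  n7⇒n8
[20] read 'b'  n8⇒n8 ·f
[21] read 'c'  n8⇒n9  → match P2@[18:21]
[22] read 'd'  n9⇒n1 ·f
[23] read 'a'  n1⇒n0 ·f
[24] read 'd'  n0⇒n1
[25] read 'c'  n1⇒n2
[26] read 'd'  n2⇒n4
[27] read 'd'  n4⇒n5  → match P1@[24:27]
[28] read 'd'  n5⇒n1 ·f
[29] read 'c'  n1⇒n2
[30] read 'd'  n2⇒n4
[31] read 'd'  n4⇒n5  → match P1@[28:31]
[32] read 'a'  n5⇒n0 ·f
[33] read 'b'  n0⇒n6
[34] read 'b'  n6⇒n7
[35] read 'd'  n7⇒n1 ·f
[36] read 'c'  n1⇒n2
[37] read 'c'  n2⇒n3  → match P0@[35:37],P3@[36:37]
[38] read 'c'  n3⇒n11 ·f  → match P3@[37:38]
[39] read 'c'  n11⇒n11 ·f  → match P3@[38:39]
[40] read 'd'  n11⇒n1 ·f
[41] read 'c'  n1⇒n2
[42] read 'c'  n2⇒n3  → match P0@[40:42],P3@[41:42]
[43] read 'b'  n3⇒n6 ·f
[44] read 'b'  n6⇒n7
[45] read 'b'  n7⇒n8
[46] read 'b'  n8⇒n8 ·f
[47] read 'b'  n8⇒n8 ·f
[48] read 'c'  n8⇒n9  → match P2@[45:48]
[49] read 'b'  n9⇒n6 ·f
[50] read 'd'  n6⇒n1 ·f
[51] read 'a'  n1⇒n0 ·f
[52] read 'b'  n0⇒n6

Result: [[4,1],[8,1],[11,0],[11,3],[14,3],[21,2],[27,1],[31,1],[37,0],[37,3],[38,3],[39,3],[42,0],[42,3],[48,2]]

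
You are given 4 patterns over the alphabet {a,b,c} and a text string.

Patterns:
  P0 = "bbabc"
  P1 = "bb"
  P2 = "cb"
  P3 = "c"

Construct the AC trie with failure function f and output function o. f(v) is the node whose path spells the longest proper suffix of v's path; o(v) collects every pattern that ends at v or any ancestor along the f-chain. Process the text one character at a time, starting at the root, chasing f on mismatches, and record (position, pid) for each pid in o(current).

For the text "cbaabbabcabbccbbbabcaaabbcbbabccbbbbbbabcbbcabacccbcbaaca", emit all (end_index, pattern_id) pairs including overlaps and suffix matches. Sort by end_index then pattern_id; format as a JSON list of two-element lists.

Construct AC machine:
Trie (insert patterns):
  0='ε' goto b→1 c→6
  1='b' goto b→2
  2='bb' goto a→3  ←P1
  3='bba' goto b→4
  4='bbab' goto c→5
  5='bbabc' goto ·  ←P0
  6='c' goto b→7  ←P3
  7='cb' goto ·  ←P2

BFS fail/out derivation:
  fail(1) 'b': from fail(0)=0 chase 'b': 0 ⇒ 0;  out=∅∪out(0)=∅
  fail(6) 'c': from fail(0)=0 chase 'c': 0 ⇒ 0;  out={3}∪out(0)={3}
  fail(2) 'bb': from fail(1)=0 chase 'b': 0 ⇒ 1;  out={1}∪out(1)={1}
  fail(7) 'cb': from fail(6)=0 chase 'b': 0 ⇒ 1;  out={2}∪out(1)={2}
  fail(3) 'bba': from fail(2)=1 chase 'a': 1→0 ⇒ 0;  out=∅∪out(0)=∅
  fail(4) 'bbab': from fail(3)=0 chase 'b': 0 ⇒ 1;  out=∅∪out(1)=∅
  fail(5) 'bbabc': from fail(4)=1 chase 'c': 1→0 ⇒ 6;  out={0}∪out(6)={0,3}

Text stream:
[0] read 'c'  n0⇒n6  ** P3@[0:0]
[1] read 'b'  n6⇒n7  ** P2@[0:1]
[2] read 'a'  n7⇒n0 (via fail)
[3] read 'a'  n0⇒n0
[4] read 'b'  n0⇒n1
[5] read 'b'  n1⇒n2  ** P1@[4:5]
[6] read 'a'  n2⇒n3
[7] read 'b'  n3⇒n4
[8] read 'c'  n4⇒n5  ** P0@[4:8],P3@[8:8]
[9] read 'a'  n5⇒n0 (via fail)
[10] read 'b'  n0⇒n1
[11] read 'b'  n1⇒n2  ** P1@[10:11]
[12] read 'c'  n2⇒n6 (via fail)  ** P3@[12:12]
[13] read 'c'  n6⇒n6 (via fail)  ** P3@[13:13]
[14] read 'b'  n6⇒n7  ** P2@[13:14]
[15] read 'b'  n7⇒n2 (via fail)  ** P1@[14:15]
[16] read 'b'  n2⇒n2 (via fail)  ** P1@[15:16]
[17] read 'a'  n2⇒n3
[18] read 'b'  n3⇒n4
[19] read 'c'  n4⇒n5  ** P0@[15:19],P3@[19:19]
[20] read 'a'  n5⇒n0 (via fail)
[21] read 'a'  n0⇒n0
[22] read 'a'  n0⇒n0
[23] read 'b'  n0⇒n1
[24] read 'b'  n1⇒n2  ** P1@[23:24]
[25] read 'c'  n2⇒n6 (via fail)  ** P3@[25:25]
[26] read 'b'  n6⇒n7  ** P2@[25:26]
[27] read 'b'  n7⇒n2 (via fail)  ** P1@[26:27]
[28] read 'a'  n2⇒n3
[29] read 'b'  n3⇒n4
[30] read 'c'  n4⇒n5  ** P0@[26:30],P3@[30:30]
[31] read 'c'  n5⇒n6 (via fail)  ** P3@[31:31]
[32] read 'b'  n6⇒n7  ** P2@[31:32]
[33] read 'b'  n7⇒n2 (via fail)  ** P1@[32:33]
[34] read 'b'  n2⇒n2 (via fail)  ** P1@[33:34]
[35] read 'b'  n2⇒n2 (via fail)  ** P1@[34:35]
[36] read 'b'  n2⇒n2 (via fail)  ** P1@[35:36]
[37] read 'b'  n2⇒n2 (via fail)  ** P1@[36:37]
[38] read 'a'  n2⇒n3
[39] read 'b'  n3⇒n4
[40] read 'c'  n4⇒n5  ** P0@[36:40],P3@[40:40]
[41] read 'b'  n5⇒n7 (via fail)  ** P2@[40:41]
[42] read 'b'  n7⇒n2 (via fail)  ** P1@[41:42]
[43] read 'c'  n2⇒n6 (via fail)  ** P3@[43:43]
[44] read 'a'  n6⇒n0 (via fail)
[45] read 'b'  n0⇒n1
[46] read 'a'  n1⇒n0 (via fail)
[47] read 'c'  n0⇒n6  ** P3@[47:47]
[48] read 'c'  n6⇒n6 (via fail)  ** P3@[48:48]
[49] read 'c'  n6⇒n6 (via fail)  ** P3@[49:49]
[50] read 'b'  n6⇒n7  ** P2@[49:50]
[51] read 'c'  n7⇒n6 (via fail)  ** P3@[51:51]
[52] read 'b'  n6⇒n7  ** P2@[51:52]
[53] read 'a'  n7⇒n0 (via fail)
[54] read 'a'  n0⇒n0
[55] read 'c'  n0⇒n6  ** P3@[55:55]
[56] read 'a'  n6⇒n0 (via fail)

Result: [[0,3],[1,2],[5,1],[8,0],[8,3],[11,1],[12,3],[13,3],[14,2],[15,1],[16,1],[19,0],[19,3],[24,1],[25,3],[26,2],[27,1],[30,0],[30,3],[31,3],[32,2],[33,1],[34,1],[35,1],[36,1],[37,1],[40,0],[40,3],[41,2],[42,1],[43,3],[47,3],[48,3],[49,3],[50,2],[51,3],[52,2],[55,3]]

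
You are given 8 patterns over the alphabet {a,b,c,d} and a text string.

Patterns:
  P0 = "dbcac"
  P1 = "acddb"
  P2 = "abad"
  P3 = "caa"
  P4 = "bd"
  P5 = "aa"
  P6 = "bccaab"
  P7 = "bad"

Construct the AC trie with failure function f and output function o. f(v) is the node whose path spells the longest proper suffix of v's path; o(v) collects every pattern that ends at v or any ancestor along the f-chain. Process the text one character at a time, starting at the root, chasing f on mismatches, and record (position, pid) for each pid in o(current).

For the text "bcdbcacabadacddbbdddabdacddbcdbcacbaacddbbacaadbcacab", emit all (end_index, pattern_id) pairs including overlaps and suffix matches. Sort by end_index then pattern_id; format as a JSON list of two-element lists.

Construct AC machine:
Trie (insert patterns):
  n0 'ε': a→6 b→17 c→14 d→1
  n1 'd': b→2
  n2 'db': c→3
  n3 'dbc': a→4
  n4 'dbca': c→5
  n5 'dbcac': ·  ←P0
  n6 'a': a→19 b→11 c→7
  n7 'ac': d→8
  n8 'acd': d→9
  n9 'acdd': b→10
  n10 'acddb': ·  ←P1
  n11 'ab': a→12
  n12 'aba': d→13
  n13 'abad': ·  ←P2
  n14 'c': a→15
  n15 'ca': a→16
  n16 'caa': ·  ←P3
  n17 'b': a→25 c→20 d→18
  n18 'bd': ·  ←P4
  n19 'aa': ·  ←P5
  n20 'bc': c→21
  n21 'bcc': a→22
  n22 'bcca': a→23
  n23 'bccaa': b→24
  n24 'bccaab': ·  ←P6
  n25 'ba': d→26
  n26 'bad': ·  ←P7

Failure links (BFS by depth):
  fail(1) 'd': from fail(0)=0 chase 'd': 0 ⇒ 0;  out=∅∪out(0)=∅
  fail(6) 'a': from fail(0)=0 chase 'a': 0 ⇒ 0;  out=∅∪out(0)=∅
  fail(14) 'c': from fail(0)=0 chase 'c': 0 ⇒ 0;  out=∅∪out(0)=∅
  fail(17) 'b': from fail(0)=0 chase 'b': 0 ⇒ 0;  out=∅∪out(0)=∅
  fail(2) 'db': from fail(1)=0 chase 'b': 0 ⇒ 17;  out=∅∪out(17)=∅
  fail(7) 'ac': from fail(6)=0 chase 'c': 0 ⇒ 14;  out=∅∪out(14)=∅
  fail(11) 'ab': from fail(6)=0 chase 'b': 0 ⇒ 17;  out=∅∪out(17)=∅
  fail(15) 'ca': from fail(14)=0 chase 'a': 0 ⇒ 6;  out=∅∪out(6)=∅
  fail(18) 'bd': from fail(17)=0 chase 'd': 0 ⇒ 1;  out={4}∪out(1)={4}
  fail(19) 'aa': from fail(6)=0 chase 'a': 0 ⇒ 6;  out={5}∪out(6)={5}
  fail(20) 'bc': from fail(17)=0 chase 'c': 0 ⇒ 14;  out=∅∪out(14)=∅
  fail(25) 'ba': from fail(17)=0 chase 'a': 0 ⇒ 6;  out=∅∪out(6)=∅
  fail(3) 'dbc': from fail(2)=17 chase 'c': 17 ⇒ 20;  out=∅∪out(20)=∅
  fail(8) 'acd': from fail(7)=14 chase 'd': 14→0 ⇒ 1;  out=∅∪out(1)=∅
  fail(12) 'aba': from fail(11)=17 chase 'a': 17 ⇒ 25;  out=∅∪out(25)=∅
  fail(16) 'caa': from fail(15)=6 chase 'a': 6 ⇒ 19;  out={3}∪out(19)={3,5}
  fail(21) 'bcc': from fail(20)=14 chase 'c': 14→0 ⇒ 14;  out=∅∪out(14)=∅
  fail(26) 'bad': from fail(25)=6 chase 'd': 6→0 ⇒ 1;  out={7}∪out(1)={7}
  fail(4) 'dbca': from fail(3)=20 chase 'a': 20→14 ⇒ 15;  out=∅∪out(15)=∅
  fail(9) 'acdd': from fail(8)=1 chase 'd': 1→0 ⇒ 1;  out=∅∪out(1)=∅
  fail(13) 'abad': from fail(12)=25 chase 'd': 25 ⇒ 26;  out={2}∪out(26)={2,7}
  fail(22) 'bcca': from fail(21)=14 chase 'a': 14 ⇒ 15;  out=∅∪out(15)=∅
  fail(5) 'dbcac': from fail(4)=15 chase 'c': 15→6 ⇒ 7;  out={0}∪out(7)={0}
  fail(10) 'acddb': from fail(9)=1 chase 'b': 1 ⇒ 2;  out={1}∪out(2)={1}
  fail(23) 'bccaa': from fail(22)=15 chase 'a': 15 ⇒ 16;  out=∅∪out(16)={3,5}
  fail(24) 'bccaab': from fail(23)=16 chase 'b': 16→19→6 ⇒ 11;  out={6}∪out(11)={6}

Run:
i=0 'b': node 0→17
i=1 'c': node 17→20
i=2 'd': node 20→1 (fail-walked)
i=3 'b': node 1→2
i=4 'c': node 2→3
i=5 'a': node 3→4
i=6 'c': node 4→5  ** P0@[2:6]
i=7 'a': node 5→15 (fail-walked)
i=8 'b': node 15→11 (fail-walked)
i=9 'a': node 11→12
i=10 'd': node 12→13  ** P2@[7:10],P7@[8:10]
i=11 'a': node 13→6 (fail-walked)
i=12 'c': node 6→7
i=13 'd': node 7→8
i=14 'd': node 8→9
i=15 'b': node 9→10  ** P1@[11:15]
i=16 'b': node 10→17 (fail-walked)
i=17 'd': node 17→18  ** P4@[16:17]
i=18 'd': node 18→1 (fail-walked)
i=19 'd': node 1→1 (fail-walked)
i=20 'a': node 1→6 (fail-walked)
i=21 'b': node 6→11
i=22 'd': node 11→18 (fail-walked)  ** P4@[21:22]
i=23 'a': node 18→6 (fail-walked)
i=24 'c': node 6→7
i=25 'd': node 7→8
i=26 'd': node 8→9
i=27 'b': node 9→10  ** P1@[23:27]
i=28 'c': node 10→3 (fail-walked)
i=29 'd': node 3→1 (fail-walked)
i=30 'b': node 1→2
i=31 'c': node 2→3
i=32 'a': node 3→4
i=33 'c': node 4→5  ** P0@[29:33]
i=34 'b': node 5→17 (fail-walked)
i=35 'a': node 17→25
i=36 'a': node 25→19 (fail-walked)  ** P5@[35:36]
i=37 'c': node 19→7 (fail-walked)
i=38 'd': node 7→8
i=39 'd': node 8→9
i=40 'b': node 9→10  ** P1@[36:40]
i=41 'b': node 10→17 (fail-walked)
i=42 'a': node 17→25
i=43 'c': node 25→7 (fail-walked)
i=44 'a': node 7→15 (fail-walked)
i=45 'a': node 15→16  ** P3@[43:45],P5@[44:45]
i=46 'd': node 16→1 (fail-walked)
i=47 'b': node 1→2
i=48 'c': node 2→3
i=49 'a': node 3→4
i=50 'c': node 4→5  ** P0@[46:50]
i=51 'a': node 5→15 (fail-walked)
i=52 'b': node 15→11 (fail-walked)

All matches (sorted): [[6,0],[10,2],[10,7],[15,1],[17,4],[22,4],[27,1],[33,0],[36,5],[40,1],[45,3],[45,5],[50,0]]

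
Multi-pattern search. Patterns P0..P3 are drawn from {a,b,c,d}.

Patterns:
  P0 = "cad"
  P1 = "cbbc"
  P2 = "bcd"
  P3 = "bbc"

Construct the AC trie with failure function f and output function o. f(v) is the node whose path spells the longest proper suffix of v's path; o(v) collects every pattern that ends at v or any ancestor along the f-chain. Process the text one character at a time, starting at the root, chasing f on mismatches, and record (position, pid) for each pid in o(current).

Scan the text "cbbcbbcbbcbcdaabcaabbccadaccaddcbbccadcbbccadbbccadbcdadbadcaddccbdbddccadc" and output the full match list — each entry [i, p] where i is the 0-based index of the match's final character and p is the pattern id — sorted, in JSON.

Construct AC machine:
Trie nodes:
  0='ε' goto b→7 c→1
  1='c' goto a→2 b→4
  2='ca' goto d→3
  3='cad' goto ·  ←P0
  4='cb' goto b→5
  5='cbb' goto c→6
  6='cbbc' goto ·  ←P1
  7='b' goto b→10 c→8
  8='bc' goto d→9
  9='bcd' goto ·  ←P2
  10='bb' goto c→11
  11='bbc' goto ·  ←P3

Failure links (BFS by depth):
  n1('c'): parent n0 fail=0; on 'c' 0 → fail=0;  out ∅∪∅=∅
  n7('b'): parent n0 fail=0; on 'b' 0 → fail=0;  out ∅∪∅=∅
  n2('ca'): parent n1 fail=0; on 'a' 0 → fail=0;  out ∅∪∅=∅
  n4('cb'): parent n1 fail=0; on 'b' 0 → fail=7;  out ∅∪∅=∅
  n8('bc'): parent n7 fail=0; on 'c' 0 → fail=1;  out ∅∪∅=∅
  n10('bb'): parent n7 fail=0; on 'b' 0 → fail=7;  out ∅∪∅=∅
  n3('cad'): parent n2 fail=0; on 'd' 0 → fail=0;  out {0}∪∅={0}
  n5('cbb'): parent n4 fail=7; on 'b' 7 → fail=10;  out ∅∪∅=∅
  n9('bcd'): parent n8 fail=1; on 'd' 1→0 → fail=0;  out {2}∪∅={2}
  n11('bbc'): parent n10 fail=7; on 'c' 7 → fail=8;  out {3}∪∅={3}
  n6('cbbc'): parent n5 fail=10; on 'c' 10 → fail=11;  out {1}∪{3}={1,3}

Scan:
[0] read 'c'  n0⇒n1
[1] read 'b'  n1⇒n4
[2] read 'b'  n4⇒n5
[3] read 'c'  n5⇒n6  ** P1@[0:3],P3@[1:3]
[4] read 'b'  n6⇒n4 (fail-walked)
[5] read 'b'  n4⇒n5
[6] read 'c'  n5⇒n6  ** P1@[3:6],P3@[4:6]
[7] read 'b'  n6⇒n4 (fail-walked)
[8] read 'b'  n4⇒n5
[9] read 'c'  n5⇒n6  ** P1@[6:9],P3@[7:9]
[10] read 'b'  n6⇒n4 (fail-walked)
[11] read 'c'  n4⇒n8 (fail-walked)
[12] read 'd'  n8⇒n9  ** P2@[10:12]
[13] read 'a'  n9⇒n0 (fail-walked)
[14] read 'a'  n0⇒n0
[15] read 'b'  n0⇒n7
[16] read 'c'  n7⇒n8
[17] read 'a'  n8⇒n2 (fail-walked)
[18] read 'a'  n2⇒n0 (fail-walked)
[19] read 'b'  n0⇒n7
[20] read 'b'  n7⇒n10
[21] read 'c'  n10⇒n11  ** P3@[19:21]
[22] read 'c'  n11⇒n1 (fail-walked)
[23] read 'a'  n1⇒n2
[24] read 'd'  n2⇒n3  ** P0@[22:24]
[25] read 'a'  n3⇒n0 (fail-walked)
[26] read 'c'  n0⇒n1
[27] read 'c'  n1⇒n1 (fail-walked)
[28] read 'a'  n1⇒n2
[29] read 'd'  n2⇒n3  ** P0@[27:29]
[30] read 'd'  n3⇒n0 (fail-walked)
[31] read 'c'  n0⇒n1
[32] read 'b'  n1⇒n4
[33] read 'b'  n4⇒n5
[34] read 'c'  n5⇒n6  ** P1@[31:34],P3@[32:34]
[35] read 'c'  n6⇒n1 (fail-walked)
[36] read 'a'  n1⇒n2
[37] read 'd'  n2⇒n3  ** P0@[35:37]
[38] read 'c'  n3⇒n1 (fail-walked)
[39] read 'b'  n1⇒n4
[40] read 'b'  n4⇒n5
[41] read 'c'  n5⇒n6  ** P1@[38:41],P3@[39:41]
[42] read 'c'  n6⇒n1 (fail-walked)
[43] read 'a'  n1⇒n2
[44] read 'd'  n2⇒n3  ** P0@[42:44]
[45] read 'b'  n3⇒n7 (fail-walked)
[46] read 'b'  n7⇒n10
[47] read 'c'  n10⇒n11  ** P3@[45:47]
[48] read 'c'  n11⇒n1 (fail-walked)
[49] read 'a'  n1⇒n2
[50] read 'd'  n2⇒n3  ** P0@[48:50]
[51] read 'b'  n3⇒n7 (fail-walked)
[52] read 'c'  n7⇒n8
[53] read 'd'  n8⇒n9  ** P2@[51:53]
[54] read 'a'  n9⇒n0 (fail-walked)
[55] read 'd'  n0⇒n0
[56] read 'b'  n0⇒n7
[57] read 'a'  n7⇒n0 (fail-walked)
[58] read 'd'  n0⇒n0
[59] read 'c'  n0⇒n1
[60] read 'a'  n1⇒n2
[61] read 'd'  n2⇒n3  ** P0@[59:61]
[62] read 'd'  n3⇒n0 (fail-walked)
[63] read 'c'  n0⇒n1
[64] read 'c'  n1⇒n1 (fail-walked)
[65] read 'b'  n1⇒n4
[66] read 'd'  n4⇒n0 (fail-walked)
[67] read 'b'  n0⇒n7
[68] read 'd'  n7⇒n0 (fail-walked)
[69] read 'd'  n0⇒n0
[70] read 'c'  n0⇒n1
[71] read 'c'  n1⇒n1 (fail-walked)
[72] read 'a'  n1⇒n2
[73] read 'd'  n2⇒n3  ** P0@[71:73]
[74] read 'c'  n3⇒n1 (fail-walked)

All matches (sorted): [[3,1],[3,3],[6,1],[6,3],[9,1],[9,3],[12,2],[21,3],[24,0],[29,0],[34,1],[34,3],[37,0],[41,1],[41,3],[44,0],[47,3],[50,0],[53,2],[61,0],[73,0]]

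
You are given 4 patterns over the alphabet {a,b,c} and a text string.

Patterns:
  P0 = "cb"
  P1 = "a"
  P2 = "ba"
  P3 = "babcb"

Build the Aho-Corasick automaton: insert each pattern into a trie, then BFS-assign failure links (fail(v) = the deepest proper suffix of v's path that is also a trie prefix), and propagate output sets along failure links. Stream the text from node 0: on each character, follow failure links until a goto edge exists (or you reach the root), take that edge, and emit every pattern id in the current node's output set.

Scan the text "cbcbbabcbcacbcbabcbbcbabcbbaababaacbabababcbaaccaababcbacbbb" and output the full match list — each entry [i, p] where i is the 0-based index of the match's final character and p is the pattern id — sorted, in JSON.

Build:
Trie nodes:
  0='ε' goto a→3 b→4 c→1
  1='c' goto b→2
  2='cb' goto ·  [P0 ends]
  3='a' goto ·  [P1 ends]
  4='b' goto a→5
  5='ba' goto b→6  [P2 ends]
  6='bab' goto c→7
  7='babc' goto b→8
  8='babcb' goto ·  [P3 ends]

Failure links (BFS by depth):
  n1('c'): parent n0 fail=0; on 'c' 0 → fail=0;  out ∅∪∅=∅
  n3('a'): parent n0 fail=0; on 'a' 0 → fail=0;  out {1}∪∅={1}
  n4('b'): parent n0 fail=0; on 'b' 0 → fail=0;  out ∅∪∅=∅
  n2('cb'): parent n1 fail=0; on 'b' 0 → fail=4;  out {0}∪∅={0}
  n5('ba'): parent n4 fail=0; on 'a' 0 → fail=3;  out {2}∪{1}={1,2}
  n6('bab'): parent n5 fail=3; on 'b' 3→0 → fail=4;  out ∅∪∅=∅
  n7('babc'): parent n6 fail=4; on 'c' 4→0 → fail=1;  out ∅∪∅=∅
  n8('babcb'): parent n7 fail=1; on 'b' 1 → fail=2;  out {3}∪{0}={0,3}

Text stream:
pos 0 'c': at 1
pos 1 'b': at 2  → match P0@[0:1]
pos 2 'c': at 1 (fail-walked)
pos 3 'b': at 2  → match P0@[2:3]
pos 4 'b': at 4 (fail-walked)
pos 5 'a': at 5  → match P1@[5:5],P2@[4:5]
pos 6 'b': at 6
pos 7 'c': at 7
pos 8 'b': at 8  → match P0@[7:8],P3@[4:8]
pos 9 'c': at 1 (fail-walked)
pos 10 'a': at 3 (fail-walked)  → match P1@[10:10]
pos 11 'c': at 1 (fail-walked)
pos 12 'b': at 2  → match P0@[11:12]
pos 13 'c': at 1 (fail-walked)
pos 14 'b': at 2  → match P0@[13:14]
pos 15 'a': at 5 (fail-walked)  → match P1@[15:15],P2@[14:15]
pos 16 'b': at 6
pos 17 'c': at 7
pos 18 'b': at 8  → match P0@[17:18],P3@[14:18]
pos 19 'b': at 4 (fail-walked)
pos 20 'c': at 1 (fail-walked)
pos 21 'b': at 2  → match P0@[20:21]
pos 22 'a': at 5 (fail-walked)  → match P1@[22:22],P2@[21:22]
pos 23 'b': at 6
pos 24 'c': at 7
pos 25 'b': at 8  → match P0@[24:25],P3@[21:25]
pos 26 'b': at 4 (fail-walked)
pos 27 'a': at 5  → match P1@[27:27],P2@[26:27]
pos 28 'a': at 3 (fail-walked)  → match P1@[28:28]
pos 29 'b': at 4 (fail-walked)
pos 30 'a': at 5  → match P1@[30:30],P2@[29:30]
pos 31 'b': at 6
pos 32 'a': at 5 (fail-walked)  → match P1@[32:32],P2@[31:32]
pos 33 'a': at 3 (fail-walked)  → match P1@[33:33]
pos 34 'c': at 1 (fail-walked)
pos 35 'b': at 2  → match P0@[34:35]
pos 36 'a': at 5 (fail-walked)  → match P1@[36:36],P2@[35:36]
pos 37 'b': at 6
pos 38 'a': at 5 (fail-walked)  → match P1@[38:38],P2@[37:38]
pos 39 'b': at 6
pos 40 'a': at 5 (fail-walked)  → match P1@[40:40],P2@[39:40]
pos 41 'b': at 6
pos 42 'c': at 7
pos 43 'b': at 8  → match P0@[42:43],P3@[39:43]
pos 44 'a': at 5 (fail-walked)  → match P1@[44:44],P2@[43:44]
pos 45 'a': at 3 (fail-walked)  → match P1@[45:45]
pos 46 'c': at 1 (fail-walked)
pos 47 'c': at 1 (fail-walked)
pos 48 'a': at 3 (fail-walked)  → match P1@[48:48]
pos 49 'a': at 3 (fail-walked)  → match P1@[49:49]
pos 50 'b': at 4 (fail-walked)
pos 51 'a': at 5  → match P1@[51:51],P2@[50:51]
pos 52 'b': at 6
pos 53 'c': at 7
pos 54 'b': at 8  → match P0@[53:54],P3@[50:54]
pos 55 'a': at 5 (fail-walked)  → match P1@[55:55],P2@[54:55]
pos 56 'c': at 1 (fail-walked)
pos 57 'b': at 2  → match P0@[56:57]
pos 58 'b': at 4 (fail-walked)
pos 59 'b': at 4 (fail-walked)

All matches (sorted): [[1,0],[3,0],[5,1],[5,2],[8,0],[8,3],[10,1],[12,0],[14,0],[15,1],[15,2],[18,0],[18,3],[21,0],[22,1],[22,2],[25,0],[25,3],[27,1],[27,2],[28,1],[30,1],[30,2],[32,1],[32,2],[33,1],[35,0],[36,1],[36,2],[38,1],[38,2],[40,1],[40,2],[43,0],[43,3],[44,1],[44,2],[45,1],[48,1],[49,1],[51,1],[51,2],[54,0],[54,3],[55,1],[55,2],[57,0]]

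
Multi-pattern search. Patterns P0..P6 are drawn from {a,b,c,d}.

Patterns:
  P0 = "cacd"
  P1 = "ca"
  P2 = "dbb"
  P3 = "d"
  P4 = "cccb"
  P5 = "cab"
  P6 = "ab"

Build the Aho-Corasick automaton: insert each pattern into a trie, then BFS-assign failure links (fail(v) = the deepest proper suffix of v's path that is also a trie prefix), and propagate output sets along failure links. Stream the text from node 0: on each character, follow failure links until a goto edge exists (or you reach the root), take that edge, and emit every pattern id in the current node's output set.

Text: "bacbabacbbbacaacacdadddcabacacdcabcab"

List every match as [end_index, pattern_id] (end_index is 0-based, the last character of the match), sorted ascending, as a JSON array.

Build automaton:
Trie (insert patterns):
  0='ε' goto a→12 c→1 d→5
  1='c' goto a→2 c→8
  2='ca' goto b→11 c→3  ←P1
  3='cac' goto d→4
  4='cacd' goto ·  ←P0
  5='d' goto b→6  ←P3
  6='db' goto b→7
  7='dbb' goto ·  ←P2
  8='cc' goto c→9
  9='ccc' goto b→10
  10='cccb' goto ·  ←P4
  11='cab' goto ·  ←P5
  12='a' goto b→13
  13='ab' goto ·  ←P6

Failure links (BFS by depth):
  n1('c'): parent n0 fail=0; on 'c' 0 → fail=0;  out ∅∪∅=∅
  n5('d'): parent n0 fail=0; on 'd' 0 → fail=0;  out {3}∪∅={3}
  n12('a'): parent n0 fail=0; on 'a' 0 → fail=0;  out ∅∪∅=∅
  n2('ca'): parent n1 fail=0; on 'a' 0 → fail=12;  out {1}∪∅={1}
  n6('db'): parent n5 fail=0; on 'b' 0 → fail=0;  out ∅∪∅=∅
  n8('cc'): parent n1 fail=0; on 'c' 0 → fail=1;  out ∅∪∅=∅
  n13('ab'): parent n12 fail=0; on 'b' 0 → fail=0;  out {6}∪∅={6}
  n3('cac'): parent n2 fail=12; on 'c' 12→0 → fail=1;  out ∅∪∅=∅
  n7('dbb'): parent n6 fail=0; on 'b' 0 → fail=0;  out {2}∪∅={2}
  n9('ccc'): parent n8 fail=1; on 'c' 1 → fail=8;  out ∅∪∅=∅
  n11('cab'): parent n2 fail=12; on 'b' 12 → fail=13;  out {5}∪{6}={5,6}
  n4('cacd'): parent n3 fail=1; on 'd' 1→0 → fail=5;  out {0}∪{3}={0,3}
  n10('cccb'): parent n9 fail=8; on 'b' 8→1→0 → fail=0;  out {4}∪∅={4}

Scan:
pos 0 'b': at 0
pos 1 'a': at 12
pos 2 'c': at 1 ·f
pos 3 'b': at 0 ·f
pos 4 'a': at 12
pos 5 'b': at 13  emit P6@[4:5]
pos 6 'a': at 12 ·f
pos 7 'c': at 1 ·f
pos 8 'b': at 0 ·f
pos 9 'b': at 0
pos 10 'b': at 0
pos 11 'a': at 12
pos 12 'c': at 1 ·f
pos 13 'a': at 2  emit P1@[12:13]
pos 14 'a': at 12 ·f
pos 15 'c': at 1 ·f
pos 16 'a': at 2  emit P1@[15:16]
pos 17 'c': at 3
pos 18 'd': at 4  emit P0@[15:18],P3@[18:18]
pos 19 'a': at 12 ·f
pos 20 'd': at 5 ·f  emit P3@[20:20]
pos 21 'd': at 5 ·f  emit P3@[21:21]
pos 22 'd': at 5 ·f  emit P3@[22:22]
pos 23 'c': at 1 ·f
pos 24 'a': at 2  emit P1@[23:24]
pos 25 'b': at 11  emit P5@[23:25],P6@[24:25]
pos 26 'a': at 12 ·f
pos 27 'c': at 1 ·f
pos 28 'a': at 2  emit P1@[27:28]
pos 29 'c': at 3
pos 30 'd': at 4  emit P0@[27:30],P3@[30:30]
pos 31 'c': at 1 ·f
pos 32 'a': at 2  emit P1@[31:32]
pos 33 'b': at 11  emit P5@[31:33],P6@[32:33]
pos 34 'c': at 1 ·f
pos 35 'a': at 2  emit P1@[34:35]
pos 36 'b': at 11  emit P5@[34:36],P6@[35:36]

All matches (sorted): [[5,6],[13,1],[16,1],[18,0],[18,3],[20,3],[21,3],[22,3],[24,1],[25,5],[25,6],[28,1],[30,0],[30,3],[32,1],[33,5],[33,6],[35,1],[36,5],[36,6]]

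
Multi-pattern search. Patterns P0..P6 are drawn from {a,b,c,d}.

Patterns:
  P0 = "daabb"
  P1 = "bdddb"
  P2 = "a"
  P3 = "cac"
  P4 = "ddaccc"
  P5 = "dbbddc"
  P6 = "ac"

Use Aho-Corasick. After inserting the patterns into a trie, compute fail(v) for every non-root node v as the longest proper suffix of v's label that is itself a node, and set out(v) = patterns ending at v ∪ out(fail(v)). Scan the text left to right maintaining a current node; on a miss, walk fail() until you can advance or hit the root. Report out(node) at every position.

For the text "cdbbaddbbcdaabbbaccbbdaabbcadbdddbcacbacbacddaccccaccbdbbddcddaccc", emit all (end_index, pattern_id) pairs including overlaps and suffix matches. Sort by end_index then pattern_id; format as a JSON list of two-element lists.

Construct AC machine:
Trie (insert patterns):
  n0 'ε': a→11 b→6 c→12 d→1
  n1 'd': a→2 b→20 d→15
  n2 'da': a→3
  n3 'daa': b→4
  n4 'daab': b→5
  n5 'daabb': ·  ←P0
  n6 'b': d→7
  n7 'bd': d→8
  n8 'bdd': d→9
  n9 'bddd': b→10
  n10 'bdddb': ·  ←P1
  n11 'a': c→25  ←P2
  n12 'c': a→13
  n13 'ca': c→14
  n14 'cac': ·  ←P3
  n15 'dd': a→16
  n16 'dda': c→17
  n17 'ddac': c→18
  n18 'ddacc': c→19
  n19 'ddaccc': ·  ←P4
  n20 'db': b→21
  n21 'dbb': d→22
  n22 'dbbd': d→23
  n23 'dbbdd': c→24
  n24 'dbbddc': ·  ←P5
  n25 'ac': ·  ←P6

Failure links (BFS by depth):
  n1('d'): parent n0 fail=0; on 'd' 0 → fail=0;  out ∅∪∅=∅
  n6('b'): parent n0 fail=0; on 'b' 0 → fail=0;  out ∅∪∅=∅
  n11('a'): parent n0 fail=0; on 'a' 0 → fail=0;  out {2}∪∅={2}
  n12('c'): parent n0 fail=0; on 'c' 0 → fail=0;  out ∅∪∅=∅
  n2('da'): parent n1 fail=0; on 'a' 0 → fail=11;  out ∅∪{2}={2}
  n7('bd'): parent n6 fail=0; on 'd' 0 → fail=1;  out ∅∪∅=∅
  n13('ca'): parent n12 fail=0; on 'a' 0 → fail=11;  out ∅∪{2}={2}
  n15('dd'): parent n1 fail=0; on 'd' 0 → fail=1;  out ∅∪∅=∅
  n20('db'): parent n1 fail=0; on 'b' 0 → fail=6;  out ∅∪∅=∅
  n25('ac'): parent n11 fail=0; on 'c' 0 → fail=12;  out {6}∪∅={6}
  n3('daa'): parent n2 fail=11; on 'a' 11→0 → fail=11;  out ∅∪{2}={2}
  n8('bdd'): parent n7 fail=1; on 'd' 1 → fail=15;  out ∅∪∅=∅
  n14('cac'): parent n13 fail=11; on 'c' 11 → fail=25;  out {3}∪{6}={3,6}
  n16('dda'): parent n15 fail=1; on 'a' 1 → fail=2;  out ∅∪{2}={2}
  n21('dbb'): parent n20 fail=6; on 'b' 6→0 → fail=6;  out ∅∪∅=∅
  n4('daab'): parent n3 fail=11; on 'b' 11→0 → fail=6;  out ∅∪∅=∅
  n9('bddd'): parent n8 fail=15; on 'd' 15→1 → fail=15;  out ∅∪∅=∅
  n17('ddac'): parent n16 fail=2; on 'c' 2→11 → fail=25;  out ∅∪{6}={6}
  n22('dbbd'): parent n21 fail=6; on 'd' 6 → fail=7;  out ∅∪∅=∅
  n5('daabb'): parent n4 fail=6; on 'b' 6→0 → fail=6;  out {0}∪∅={0}
  n10('bdddb'): parent n9 fail=15; on 'b' 15→1 → fail=20;  out {1}∪∅={1}
  n18('ddacc'): parent n17 fail=25; on 'c' 25→12→0 → fail=12;  out ∅∪∅=∅
  n23('dbbdd'): parent n22 fail=7; on 'd' 7 → fail=8;  out ∅∪∅=∅
  n19('ddaccc'): parent n18 fail=12; on 'c' 12→0 → fail=12;  out {4}∪∅={4}
  n24('dbbddc'): parent n23 fail=8; on 'c' 8→15→1→0 → fail=12;  out {5}∪∅={5}

Run:
i=0 'c': node 0→12
i=1 'd': node 12→1 (via fail)
i=2 'b': node 1→20
i=3 'b': node 20→21
i=4 'a': node 21→11 (via fail)  emit P2@[4:4]
i=5 'd': node 11→1 (via fail)
i=6 'd': node 1→15
i=7 'b': node 15→20 (via fail)
i=8 'b': node 20→21
i=9 'c': node 21→12 (via fail)
i=10 'd': node 12→1 (via fail)
i=11 'a': node 1→2  emit P2@[11:11]
i=12 'a': node 2→3  emit P2@[12:12]
i=13 'b': node 3→4
i=14 'b': node 4→5  emit P0@[10:14]
i=15 'b': node 5→6 (via fail)
i=16 'a': node 6→11 (via fail)  emit P2@[16:16]
i=17 'c': node 11→25  emit P6@[16:17]
i=18 'c': node 25→12 (via fail)
i=19 'b': node 12→6 (via fail)
i=20 'b': node 6→6 (via fail)
i=21 'd': node 6→7
i=22 'a': node 7→2 (via fail)  emit P2@[22:22]
i=23 'a': node 2→3  emit P2@[23:23]
i=24 'b': node 3→4
i=25 'b': node 4→5  emit P0@[21:25]
i=26 'c': node 5→12 (via fail)
i=27 'a': node 12→13  emit P2@[27:27]
i=28 'd': node 13→1 (via fail)
i=29 'b': node 1→20
i=30 'd': node 20→7 (via fail)
i=31 'd': node 7→8
i=32 'd': node 8→9
i=33 'b': node 9→10  emit P1@[29:33]
i=34 'c': node 10→12 (via fail)
i=35 'a': node 12→13  emit P2@[35:35]
i=36 'c': node 13→14  emit P3@[34:36],P6@[35:36]
i=37 'b': node 14→6 (via fail)
i=38 'a': node 6→11 (via fail)  emit P2@[38:38]
i=39 'c': node 11→25  emit P6@[38:39]
i=40 'b': node 25→6 (via fail)
i=41 'a': node 6→11 (via fail)  emit P2@[41:41]
i=42 'c': node 11→25  emit P6@[41:42]
i=43 'd': node 25→1 (via fail)
i=44 'd': node 1→15
i=45 'a': node 15→16  emit P2@[45:45]
i=46 'c': node 16→17  emit P6@[45:46]
i=47 'c': node 17→18
i=48 'c': node 18→19  emit P4@[43:48]
i=49 'c': node 19→12 (via fail)
i=50 'a': node 12→13  emit P2@[50:50]
i=51 'c': node 13→14  emit P3@[49:51],P6@[50:51]
i=52 'c': node 14→12 (via fail)
i=53 'b': node 12→6 (via fail)
i=54 'd': node 6→7
i=55 'b': node 7→20 (via fail)
i=56 'b': node 20→21
i=57 'd': node 21→22
i=58 'd': node 22→23
i=59 'c': node 23→24  emit P5@[54:59]
i=60 'd': node 24→1 (via fail)
i=61 'd': node 1→15
i=62 'a': node 15→16  emit P2@[62:62]
i=63 'c': node 16→17  emit P6@[62:63]
i=64 'c': node 17→18
i=65 'c': node 18→19  emit P4@[60:65]

Result: [[4,2],[11,2],[12,2],[14,0],[16,2],[17,6],[22,2],[23,2],[25,0],[27,2],[33,1],[35,2],[36,3],[36,6],[38,2],[39,6],[41,2],[42,6],[45,2],[46,6],[48,4],[50,2],[51,3],[51,6],[59,5],[62,2],[63,6],[65,4]]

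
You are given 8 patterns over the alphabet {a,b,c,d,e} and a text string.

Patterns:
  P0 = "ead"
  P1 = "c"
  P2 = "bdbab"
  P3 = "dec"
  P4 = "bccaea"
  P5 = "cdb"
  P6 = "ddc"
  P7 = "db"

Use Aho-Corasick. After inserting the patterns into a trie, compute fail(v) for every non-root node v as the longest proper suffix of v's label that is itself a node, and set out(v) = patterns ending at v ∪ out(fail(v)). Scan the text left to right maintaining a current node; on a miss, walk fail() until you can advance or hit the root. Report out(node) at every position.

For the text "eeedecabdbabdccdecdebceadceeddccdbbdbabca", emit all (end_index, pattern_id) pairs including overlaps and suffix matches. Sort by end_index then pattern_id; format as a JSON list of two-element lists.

Build automaton:
Trie nodes:
  0='ε' goto b→5 c→4 d→10 e→1
  1='e' goto a→2
  2='ea' goto d→3
  3='ead' goto ·  ←P0
  4='c' goto d→18  ←P1
  5='b' goto c→13 d→6
  6='bd' goto b→7
  7='bdb' goto a→8
  8='bdba' goto b→9
  9='bdbab' goto ·  ←P2
  10='d' goto b→22 d→20 e→11
  11='de' goto c→12
  12='dec' goto ·  ←P3
  13='bc' goto c→14
  14='bcc' goto a→15
  15='bcca' goto e→16
  16='bccae' goto a→17
  17='bccaea' goto ·  ←P4
  18='cd' goto b→19
  19='cdb' goto ·  ←P5
  20='dd' goto c→21
  21='ddc' goto ·  ←P6
  22='db' goto ·  ←P7

Failure links (BFS by depth):
  n1('e'): parent n0 fail=0; on 'e' 0 → fail=0;  out ∅∪∅=∅
  n4('c'): parent n0 fail=0; on 'c' 0 → fail=0;  out {1}∪∅={1}
  n5('b'): parent n0 fail=0; on 'b' 0 → fail=0;  out ∅∪∅=∅
  n10('d'): parent n0 fail=0; on 'd' 0 → fail=0;  out ∅∪∅=∅
  n2('ea'): parent n1 fail=0; on 'a' 0 → fail=0;  out ∅∪∅=∅
  n6('bd'): parent n5 fail=0; on 'd' 0 → fail=10;  out ∅∪∅=∅
  n11('de'): parent n10 fail=0; on 'e' 0 → fail=1;  out ∅∪∅=∅
  n13('bc'): parent n5 fail=0; on 'c' 0 → fail=4;  out ∅∪{1}={1}
  n18('cd'): parent n4 fail=0; on 'd' 0 → fail=10;  out ∅∪∅=∅
  n20('dd'): parent n10 fail=0; on 'd' 0 → fail=10;  out ∅∪∅=∅
  n22('db'): parent n10 fail=0; on 'b' 0 → fail=5;  out {7}∪∅={7}
  n3('ead'): parent n2 fail=0; on 'd' 0 → fail=10;  out {0}∪∅={0}
  n7('bdb'): parent n6 fail=10; on 'b' 10 → fail=22;  out ∅∪{7}={7}
  n12('dec'): parent n11 fail=1; on 'c' 1→0 → fail=4;  out {3}∪{1}={1,3}
  n14('bcc'): parent n13 fail=4; on 'c' 4→0 → fail=4;  out ∅∪{1}={1}
  n19('cdb'): parent n18 fail=10; on 'b' 10 → fail=22;  out {5}∪{7}={5,7}
  n21('ddc'): parent n20 fail=10; on 'c' 10→0 → fail=4;  out {6}∪{1}={1,6}
  n8('bdba'): parent n7 fail=22; on 'a' 22→5→0 → fail=0;  out ∅∪∅=∅
  n15('bcca'): parent n14 fail=4; on 'a' 4→0 → fail=0;  out ∅∪∅=∅
  n9('bdbab'): parent n8 fail=0; on 'b' 0 → fail=5;  out {2}∪∅={2}
  n16('bccae'): parent n15 fail=0; on 'e' 0 → fail=1;  out ∅∪∅=∅
  n17('bccaea'): parent n16 fail=1; on 'a' 1 → fail=2;  out {4}∪∅={4}

Text stream:
pos 0 'e': at 1
pos 1 'e': at 1 ·f
pos 2 'e': at 1 ·f
pos 3 'd': at 10 ·f
pos 4 'e': at 11
pos 5 'c': at 12  → match P1@[5:5],P3@[3:5]
pos 6 'a': at 0 ·f
pos 7 'b': at 5
pos 8 'd': at 6
pos 9 'b': at 7  → match P7@[8:9]
pos 10 'a': at 8
pos 11 'b': at 9  → match P2@[7:11]
pos 12 'd': at 6 ·f
pos 13 'c': at 4 ·f  → match P1@[13:13]
pos 14 'c': at 4 ·f  → match P1@[14:14]
pos 15 'd': at 18
pos 16 'e': at 11 ·f
pos 17 'c': at 12  → match P1@[17:17],P3@[15:17]
pos 18 'd': at 18 ·f
pos 19 'e': at 11 ·f
pos 20 'b': at 5 ·f
pos 21 'c': at 13  → match P1@[21:21]
pos 22 'e': at 1 ·f
pos 23 'a': at 2
pos 24 'd': at 3  → match P0@[22:24]
pos 25 'c': at 4 ·f  → match P1@[25:25]
pos 26 'e': at 1 ·f
pos 27 'e': at 1 ·f
pos 28 'd': at 10 ·f
pos 29 'd': at 20
pos 30 'c': at 21  → match P1@[30:30],P6@[28:30]
pos 31 'c': at 4 ·f  → match P1@[31:31]
pos 32 'd': at 18
pos 33 'b': at 19  → match P5@[31:33],P7@[32:33]
pos 34 'b': at 5 ·f
pos 35 'd': at 6
pos 36 'b': at 7  → match P7@[35:36]
pos 37 'a': at 8
pos 38 'b': at 9  → match P2@[34:38]
pos 39 'c': at 13 ·f  → match P1@[39:39]
pos 40 'a': at 0 ·f

Matches: [[5,1],[5,3],[9,7],[11,2],[13,1],[14,1],[17,1],[17,3],[21,1],[24,0],[25,1],[30,1],[30,6],[31,1],[33,5],[33,7],[36,7],[38,2],[39,1]]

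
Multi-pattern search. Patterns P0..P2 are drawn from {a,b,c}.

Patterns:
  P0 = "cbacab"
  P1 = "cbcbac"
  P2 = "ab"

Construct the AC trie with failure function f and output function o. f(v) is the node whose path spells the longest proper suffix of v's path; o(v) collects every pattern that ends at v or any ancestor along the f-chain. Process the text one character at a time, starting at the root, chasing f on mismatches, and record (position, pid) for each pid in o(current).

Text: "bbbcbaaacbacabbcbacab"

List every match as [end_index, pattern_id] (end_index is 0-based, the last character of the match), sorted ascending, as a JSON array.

Construct AC machine:
Trie nodes:
  n0 'ε': a→11 c→1
  n1 'c': b→2
  n2 'cb': a→3 c→7
  n3 'cba': c→4
  n4 'cbac': a→5
  n5 'cbaca': b→6
  n6 'cbacab': ·  [P0 ends]
  n7 'cbc': b→8
  n8 'cbcb': a→9
  n9 'cbcba': c→10
  n10 'cbcbac': ·  [P1 ends]
  n11 'a': b→12
  n12 'ab': ·  [P2 ends]

Failure links (BFS by depth):
  n1('c'): parent n0 fail=0; on 'c' 0 → fail=0;  out ∅∪∅=∅
  n11('a'): parent n0 fail=0; on 'a' 0 → fail=0;  out ∅∪∅=∅
  n2('cb'): parent n1 fail=0; on 'b' 0 → fail=0;  out ∅∪∅=∅
  n12('ab'): parent n11 fail=0; on 'b' 0 → fail=0;  out {2}∪∅={2}
  n3('cba'): parent n2 fail=0; on 'a' 0 → fail=11;  out ∅∪∅=∅
  n7('cbc'): parent n2 fail=0; on 'c' 0 → fail=1;  out ∅∪∅=∅
  n4('cbac'): parent n3 fail=11; on 'c' 11→0 → fail=1;  out ∅∪∅=∅
  n8('cbcb'): parent n7 fail=1; on 'b' 1 → fail=2;  out ∅∪∅=∅
  n5('cbaca'): parent n4 fail=1; on 'a' 1→0 → fail=11;  out ∅∪∅=∅
  n9('cbcba'): parent n8 fail=2; on 'a' 2 → fail=3;  out ∅∪∅=∅
  n6('cbacab'): parent n5 fail=11; on 'b' 11 → fail=12;  out {0}∪{2}={0,2}
  n10('cbcbac'): parent n9 fail=3; on 'c' 3 → fail=4;  out {1}∪∅={1}

Scan:
[0] read 'b'  n0⇒n0
[1] read 'b'  n0⇒n0
[2] read 'b'  n0⇒n0
[3] read 'c'  n0⇒n1
[4] read 'b'  n1⇒n2
[5] read 'a'  n2⇒n3
[6] read 'a'  n3⇒n11 ·f
[7] read 'a'  n11⇒n11 ·f
[8] read 'c'  n11⇒n1 ·f
[9] read 'b'  n1⇒n2
[10] read 'a'  n2⇒n3
[11] read 'c'  n3⇒n4
[12] read 'a'  n4⇒n5
[13] read 'b'  n5⇒n6  → match P0@[8:13],P2@[12:13]
[14] read 'b'  n6⇒n0 ·f
[15] read 'c'  n0⇒n1
[16] read 'b'  n1⇒n2
[17] read 'a'  n2⇒n3
[18] read 'c'  n3⇒n4
[19] read 'a'  n4⇒n5
[20] read 'b'  n5⇒n6  → match P0@[15:20],P2@[19:20]

Result: [[13,0],[13,2],[20,0],[20,2]]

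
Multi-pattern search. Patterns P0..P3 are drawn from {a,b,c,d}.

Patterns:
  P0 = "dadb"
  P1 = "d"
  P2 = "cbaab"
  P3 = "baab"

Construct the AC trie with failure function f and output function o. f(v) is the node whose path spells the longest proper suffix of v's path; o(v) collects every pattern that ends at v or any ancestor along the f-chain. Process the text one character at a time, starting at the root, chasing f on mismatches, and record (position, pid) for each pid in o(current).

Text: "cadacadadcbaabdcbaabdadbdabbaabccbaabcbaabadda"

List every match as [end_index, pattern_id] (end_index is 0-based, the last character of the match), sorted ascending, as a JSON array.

Construct AC machine:
Trie nodes:
  0='ε' goto b→10 c→5 d→1
  1='d' goto a→2  ←P1
  2='da' goto d→3
  3='dad' goto b→4
  4='dadb' goto ·  ←P0
  5='c' goto b→6
  6='cb' goto a→7
  7='cba' goto a→8
  8='cbaa' goto b→9
  9='cbaab' goto ·  ←P2
  10='b' goto a→11
  11='ba' goto a→12
  12='baa' goto b→13
  13='baab' goto ·  ←P3

BFS fail/out derivation:
  n1('d'): parent n0 fail=0; on 'd' 0 → fail=0;  out {1}∪∅={1}
  n5('c'): parent n0 fail=0; on 'c' 0 → fail=0;  out ∅∪∅=∅
  n10('b'): parent n0 fail=0; on 'b' 0 → fail=0;  out ∅∪∅=∅
  n2('da'): parent n1 fail=0; on 'a' 0 → fail=0;  out ∅∪∅=∅
  n6('cb'): parent n5 fail=0; on 'b' 0 → fail=10;  out ∅∪∅=∅
  n11('ba'): parent n10 fail=0; on 'a' 0 → fail=0;  out ∅∪∅=∅
  n3('dad'): parent n2 fail=0; on 'd' 0 → fail=1;  out ∅∪{1}={1}
  n7('cba'): parent n6 fail=10; on 'a' 10 → fail=11;  out ∅∪∅=∅
  n12('baa'): parent n11 fail=0; on 'a' 0 → fail=0;  out ∅∪∅=∅
  n4('dadb'): parent n3 fail=1; on 'b' 1→0 → fail=10;  out {0}∪∅={0}
  n8('cbaa'): parent n7 fail=11; on 'a' 11 → fail=12;  out ∅∪∅=∅
  n13('baab'): parent n12 fail=0; on 'b' 0 → fail=10;  out {3}∪∅={3}
  n9('cbaab'): parent n8 fail=12; on 'b' 12 → fail=13;  out {2}∪{3}={2,3}

Run:
[0] read 'c'  n0⇒n5
[1] read 'a'  n5⇒n0 (fail-walked)
[2] read 'd'  n0⇒n1  ** P1@[2:2]
[3] read 'a'  n1⇒n2
[4] read 'c'  n2⇒n5 (fail-walked)
[5] read 'a'  n5⇒n0 (fail-walked)
[6] read 'd'  n0⇒n1  ** P1@[6:6]
[7] read 'a'  n1⇒n2
[8] read 'd'  n2⇒n3  ** P1@[8:8]
[9] read 'c'  n3⇒n5 (fail-walked)
[10] read 'b'  n5⇒n6
[11] read 'a'  n6⇒n7
[12] read 'a'  n7⇒n8
[13] read 'b'  n8⇒n9  ** P2@[9:13],P3@[10:13]
[14] read 'd'  n9⇒n1 (fail-walked)  ** P1@[14:14]
[15] read 'c'  n1⇒n5 (fail-walked)
[16] read 'b'  n5⇒n6
[17] read 'a'  n6⇒n7
[18] read 'a'  n7⇒n8
[19] read 'b'  n8⇒n9  ** P2@[15:19],P3@[16:19]
[20] read 'd'  n9⇒n1 (fail-walked)  ** P1@[20:20]
[21] read 'a'  n1⇒n2
[22] read 'd'  n2⇒n3  ** P1@[22:22]
[23] read 'b'  n3⇒n4  ** P0@[20:23]
[24] read 'd'  n4⇒n1 (fail-walked)  ** P1@[24:24]
[25] read 'a'  n1⇒n2
[26] read 'b'  n2⇒n10 (fail-walked)
[27] read 'b'  n10⇒n10 (fail-walked)
[28] read 'a'  n10⇒n11
[29] read 'a'  n11⇒n12
[30] read 'b'  n12⇒n13  ** P3@[27:30]
[31] read 'c'  n13⇒n5 (fail-walked)
[32] read 'c'  n5⇒n5 (fail-walked)
[33] read 'b'  n5⇒n6
[34] read 'a'  n6⇒n7
[35] read 'a'  n7⇒n8
[36] read 'b'  n8⇒n9  ** P2@[32:36],P3@[33:36]
[37] read 'c'  n9⇒n5 (fail-walked)
[38] read 'b'  n5⇒n6
[39] read 'a'  n6⇒n7
[40] read 'a'  n7⇒n8
[41] read 'b'  n8⇒n9  ** P2@[37:41],P3@[38:41]
[42] read 'a'  n9⇒n11 (fail-walked)
[43] read 'd'  n11⇒n1 (fail-walked)  ** P1@[43:43]
[44] read 'd'  n1⇒n1 (fail-walked)  ** P1@[44:44]
[45] read 'a'  n1⇒n2

All matches (sorted): [[2,1],[6,1],[8,1],[13,2],[13,3],[14,1],[19,2],[19,3],[20,1],[22,1],[23,0],[24,1],[30,3],[36,2],[36,3],[41,2],[41,3],[43,1],[44,1]]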